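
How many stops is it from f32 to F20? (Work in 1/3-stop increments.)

1 1/3 stops

f/32 → f/29 → f/25 → f/22 → f/20 — count the steps: 4 third-stops = 1 1/3 stops.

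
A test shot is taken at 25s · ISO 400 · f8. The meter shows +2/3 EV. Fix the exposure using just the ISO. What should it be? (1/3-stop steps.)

ISO 250

Overexposed by 2/3 stop → need 2/3 stop darker.
ISO: 400 → 320 → 250.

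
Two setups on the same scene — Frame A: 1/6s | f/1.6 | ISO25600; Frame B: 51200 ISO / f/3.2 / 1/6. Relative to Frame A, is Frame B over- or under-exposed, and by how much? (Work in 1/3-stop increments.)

1 stop darker

Aperture: f/1.6 → f/1.8 → f/2 → f/2.2 → f/2.5 → f/2.8 → f/3.2 — 2 stops narrower (darker).
Shutter speed: unchanged.
ISO: 25600 → 32000 → 40000 → 51200 — 1 stop higher (brighter).
Net: −2 +1 = −1 stop.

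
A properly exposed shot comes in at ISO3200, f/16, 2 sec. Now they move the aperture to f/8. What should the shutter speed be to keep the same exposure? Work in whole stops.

Aperture: f/16 → f/11 → f/8 — 2 stops larger aperture (brighter).
Need 2 stops darker from the shutter speed: 2 → 1 → 1/2.

1/2s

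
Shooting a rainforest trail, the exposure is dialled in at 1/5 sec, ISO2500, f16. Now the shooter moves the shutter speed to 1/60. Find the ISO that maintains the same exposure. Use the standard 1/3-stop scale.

ISO 32000

Shutter speed: 1/5 → 1/6 → 1/8 → 1/10 → 1/13 → 1/15 → 1/20 → 1/25 → 1/30 → 1/40 → 1/50 → 1/60 — 3 2/3 stops faster (darker).
Need 3 2/3 stops brighter from the ISO: 2500 → 3200 → 4000 → 5000 → 6400 → 8000 → 10000 → 12800 → 16000 → 20000 → 25600 → 32000.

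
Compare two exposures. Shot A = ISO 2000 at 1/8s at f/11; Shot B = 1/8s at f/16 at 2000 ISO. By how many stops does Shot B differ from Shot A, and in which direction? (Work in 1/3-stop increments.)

1 stop darker

Aperture: f/11 → f/13 → f/14 → f/16 — 1 stop stopped down (darker).
Shutter speed: unchanged.
ISO: unchanged.
Net: −1 = −1 stop.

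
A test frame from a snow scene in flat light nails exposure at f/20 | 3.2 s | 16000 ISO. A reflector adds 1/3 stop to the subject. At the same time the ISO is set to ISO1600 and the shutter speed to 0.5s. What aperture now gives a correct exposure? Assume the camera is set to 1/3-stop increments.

Scene light: 1/3 stop brighter.
ISO: 16000 → 12800 → 10000 → 8000 → 6400 → 5000 → 4000 → 3200 → 2500 → 2000 → 1600 — 3 1/3 stops lower (darker).
Shutter speed: 3.2 → 2.5 → 2 → 1.6 → 1.3 → 1 → 0.8 → 0.6 → 0.5 — 2 2/3 stops shorter (darker).
Net so far: 5 2/3 stops darker. Aperture: f/20 → f/18 → f/16 → f/14 → f/13 → f/11 → f/10 → f/9 → f/8 → f/7.1 → f/6.3 → f/5.6 → f/5 → f/4.5 → f/4 → f/3.5 → f/3.2 → f/2.8.

f/2.8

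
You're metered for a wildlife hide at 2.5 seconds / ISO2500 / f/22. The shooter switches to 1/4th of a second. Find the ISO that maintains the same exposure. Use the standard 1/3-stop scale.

Shutter speed: 2.5 → 2 → 1.6 → 1.3 → 1 → 0.8 → 0.6 → 0.5 → 0.4 → 0.3 → 1/4 — 3 1/3 stops faster (darker).
Need 3 1/3 stops brighter from the ISO: 2500 → 3200 → 4000 → 5000 → 6400 → 8000 → 10000 → 12800 → 16000 → 20000 → 25600.

ISO 25600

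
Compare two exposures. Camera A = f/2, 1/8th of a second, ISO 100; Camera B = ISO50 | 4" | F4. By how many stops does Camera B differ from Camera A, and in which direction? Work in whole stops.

2 stops brighter

Aperture: f/2 → f/2.8 → f/4 — 2 stops smaller aperture (darker).
Shutter speed: 1/8 → 1/4 → 1/2 → 1 → 2 → 4 — 5 stops slower (brighter).
ISO: 100 → 50 — 1 stop lower (darker).
Net: −2 +5 −1 = +2 stops.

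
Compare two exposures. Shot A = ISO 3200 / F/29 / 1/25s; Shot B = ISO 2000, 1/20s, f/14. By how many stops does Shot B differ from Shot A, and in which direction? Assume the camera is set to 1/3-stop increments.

Aperture: f/29 → f/25 → f/22 → f/20 → f/18 → f/16 → f/14 — 2 stops wider (brighter).
Shutter speed: 1/25 → 1/20 — 1/3 stop longer (brighter).
ISO: 3200 → 2500 → 2000 — 2/3 stop lower (darker).
Net: +2 +1/3 −2/3 = +1 2/3 stops.

1 2/3 stops brighter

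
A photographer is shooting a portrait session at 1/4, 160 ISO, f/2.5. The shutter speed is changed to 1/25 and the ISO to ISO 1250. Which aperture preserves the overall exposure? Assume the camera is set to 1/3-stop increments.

Shutter speed: 1/4 → 1/5 → 1/6 → 1/8 → 1/10 → 1/13 → 1/15 → 1/20 → 1/25 — 2 2/3 stops faster (darker).
ISO: 160 → 200 → 250 → 320 → 400 → 500 → 640 → 800 → 1000 → 1250 — 3 stops raised (brighter).
Net change so far: 1/3 stop brighter. Offset with the aperture: f/2.5 → f/2.8.

f/2.8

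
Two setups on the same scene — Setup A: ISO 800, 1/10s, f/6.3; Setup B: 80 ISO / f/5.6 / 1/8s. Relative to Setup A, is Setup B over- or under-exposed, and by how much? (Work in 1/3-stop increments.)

2 2/3 stops darker

Aperture: f/6.3 → f/5.6 — 1/3 stop larger aperture (brighter).
Shutter speed: 1/10 → 1/8 — 1/3 stop longer (brighter).
ISO: 800 → 640 → 500 → 400 → 320 → 250 → 200 → 160 → 125 → 100 → 80 — 3 1/3 stops dropped (darker).
Net: +1/3 +1/3 −3 1/3 = −2 2/3 stops.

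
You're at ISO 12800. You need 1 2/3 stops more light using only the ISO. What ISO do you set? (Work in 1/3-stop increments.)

ISO 40000

ISO: 12800 → 16000 → 20000 → 25600 → 32000 → 40000 — 1 2/3 stops higher (brighter).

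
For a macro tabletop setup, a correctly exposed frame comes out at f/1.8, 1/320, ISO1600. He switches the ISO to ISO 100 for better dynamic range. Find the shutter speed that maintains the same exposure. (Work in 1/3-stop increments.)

1/20s

ISO: 1600 → 1250 → 1000 → 800 → 640 → 500 → 400 → 320 → 250 → 200 → 160 → 125 → 100 — 4 stops lower (darker).
Need 4 stops brighter from the shutter speed: 1/320 → 1/250 → 1/200 → 1/160 → 1/125 → 1/100 → 1/80 → 1/60 → 1/50 → 1/40 → 1/30 → 1/25 → 1/20.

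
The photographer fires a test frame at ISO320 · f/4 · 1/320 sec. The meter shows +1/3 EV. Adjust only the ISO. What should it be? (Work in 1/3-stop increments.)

Overexposed by 1/3 stop → need 1/3 stop darker.
ISO: 320 → 250.

ISO 250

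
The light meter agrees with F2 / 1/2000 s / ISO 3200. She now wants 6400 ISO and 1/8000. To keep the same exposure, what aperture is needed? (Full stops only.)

ISO: 3200 → 6400 — 1 stop higher (brighter).
Shutter speed: 1/2000 → 1/4000 → 1/8000 — 2 stops faster (darker).
Net change so far: 1 stop darker. Offset with the aperture: f/2 → f/1.4.

f/1.4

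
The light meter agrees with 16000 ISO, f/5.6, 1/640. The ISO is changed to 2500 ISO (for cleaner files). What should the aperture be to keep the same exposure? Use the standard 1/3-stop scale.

f/2.2

ISO: 16000 → 12800 → 10000 → 8000 → 6400 → 5000 → 4000 → 3200 → 2500 — 2 2/3 stops lower (darker).
Need 2 2/3 stops brighter from the aperture: f/5.6 → f/5 → f/4.5 → f/4 → f/3.5 → f/3.2 → f/2.8 → f/2.5 → f/2.2.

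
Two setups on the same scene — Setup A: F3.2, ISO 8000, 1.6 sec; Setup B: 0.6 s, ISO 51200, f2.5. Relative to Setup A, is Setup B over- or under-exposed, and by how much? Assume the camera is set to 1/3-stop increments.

2 stops brighter

Aperture: f/3.2 → f/2.8 → f/2.5 — 2/3 stop wider (brighter).
Shutter speed: 1.6 → 1.3 → 1 → 0.8 → 0.6 — 1 1/3 stops faster (darker).
ISO: 8000 → 10000 → 12800 → 16000 → 20000 → 25600 → 32000 → 40000 → 51200 — 2 2/3 stops raised (brighter).
Net: +2/3 −1 1/3 +2 2/3 = +2 stops.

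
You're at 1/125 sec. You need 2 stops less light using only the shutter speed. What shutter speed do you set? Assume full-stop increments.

1/500s

Shutter speed: 1/125 → 1/250 → 1/500 — 2 stops faster (darker).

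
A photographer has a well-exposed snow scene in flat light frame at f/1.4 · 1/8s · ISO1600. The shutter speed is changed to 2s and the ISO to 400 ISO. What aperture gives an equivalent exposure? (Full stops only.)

f/2.8

Shutter speed: 1/8 → 1/4 → 1/2 → 1 → 2 — 4 stops slower (brighter).
ISO: 1600 → 800 → 400 — 2 stops dropped (darker).
Net change so far: 2 stops brighter. Offset with the aperture: f/1.4 → f/2 → f/2.8.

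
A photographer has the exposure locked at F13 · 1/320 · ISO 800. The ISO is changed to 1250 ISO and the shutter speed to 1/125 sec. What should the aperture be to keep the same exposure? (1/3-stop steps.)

ISO: 800 → 1000 → 1250 — 2/3 stop higher (brighter).
Shutter speed: 1/320 → 1/250 → 1/200 → 1/160 → 1/125 — 1 1/3 stops longer (brighter).
Net change so far: 2 stops brighter. Offset with the aperture: f/13 → f/14 → f/16 → f/18 → f/20 → f/22 → f/25.

f/25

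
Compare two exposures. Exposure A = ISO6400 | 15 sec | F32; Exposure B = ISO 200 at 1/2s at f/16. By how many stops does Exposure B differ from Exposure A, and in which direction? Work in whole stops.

Aperture: f/32 → f/22 → f/16 — 2 stops opened up (brighter).
Shutter speed: 15 → 8 → 4 → 2 → 1 → 1/2 — 5 stops shorter (darker).
ISO: 6400 → 3200 → 1600 → 800 → 400 → 200 — 5 stops lower (darker).
Net: +2 −5 −5 = −8 stops.

8 stops darker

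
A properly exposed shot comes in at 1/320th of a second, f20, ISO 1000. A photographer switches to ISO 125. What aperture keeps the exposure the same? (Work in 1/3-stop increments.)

ISO: 1000 → 800 → 640 → 500 → 400 → 320 → 250 → 200 → 160 → 125 — 3 stops lower (darker).
Need 3 stops brighter from the aperture: f/20 → f/18 → f/16 → f/14 → f/13 → f/11 → f/10 → f/9 → f/8 → f/7.1.

f/7.1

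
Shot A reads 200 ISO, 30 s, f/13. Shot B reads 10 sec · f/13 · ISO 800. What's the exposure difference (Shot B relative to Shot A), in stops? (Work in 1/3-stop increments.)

1/3 stop brighter

Aperture: unchanged.
Shutter speed: 30 → 25 → 20 → 15 → 13 → 10 — 1 2/3 stops faster (darker).
ISO: 200 → 250 → 320 → 400 → 500 → 640 → 800 — 2 stops raised (brighter).
Net: −1 2/3 +2 = +1/3 stops.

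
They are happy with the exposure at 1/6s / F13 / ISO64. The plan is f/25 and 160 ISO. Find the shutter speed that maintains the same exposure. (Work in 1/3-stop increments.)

Aperture: f/13 → f/14 → f/16 → f/18 → f/20 → f/22 → f/25 — 2 stops narrower (darker).
ISO: 64 → 80 → 100 → 125 → 160 — 1 1/3 stops higher (brighter).
Net change so far: 2/3 stop darker. Offset with the shutter speed: 1/6 → 1/5 → 1/4.

1/4s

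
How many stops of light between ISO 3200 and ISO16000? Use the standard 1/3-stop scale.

2 1/3 stops

3200 → 4000 → 5000 → 6400 → 8000 → 10000 → 12800 → 16000 — count the steps: 7 third-stops = 2 1/3 stops.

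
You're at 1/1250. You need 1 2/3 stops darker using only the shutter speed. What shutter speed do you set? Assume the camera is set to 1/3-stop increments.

1/4000s

Shutter speed: 1/1250 → 1/1600 → 1/2000 → 1/2500 → 1/3200 → 1/4000 — 1 2/3 stops shorter (darker).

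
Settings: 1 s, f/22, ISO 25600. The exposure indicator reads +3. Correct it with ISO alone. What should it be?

ISO 3200

Overexposed by 3 stops → need 3 stops darker.
ISO: 25600 → 12800 → 6400 → 3200.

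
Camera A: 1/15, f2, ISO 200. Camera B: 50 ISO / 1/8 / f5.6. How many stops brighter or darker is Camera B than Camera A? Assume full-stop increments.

4 stops darker

Aperture: f/2 → f/2.8 → f/4 → f/5.6 — 3 stops smaller aperture (darker).
Shutter speed: 1/15 → 1/8 — 1 stop longer (brighter).
ISO: 200 → 100 → 50 — 2 stops dropped (darker).
Net: −3 +1 −2 = −4 stops.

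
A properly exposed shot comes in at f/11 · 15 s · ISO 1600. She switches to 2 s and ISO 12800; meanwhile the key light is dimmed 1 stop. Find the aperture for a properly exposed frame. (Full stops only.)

f/8

Scene light: 1 stop darker.
Shutter speed: 15 → 8 → 4 → 2 — 3 stops shorter (darker).
ISO: 1600 → 3200 → 6400 → 12800 — 3 stops raised (brighter).
Net so far: 1 stop darker. Aperture: f/11 → f/8.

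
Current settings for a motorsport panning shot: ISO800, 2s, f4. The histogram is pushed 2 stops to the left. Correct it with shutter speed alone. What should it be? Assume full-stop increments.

8 s

Underexposed by 2 stops → need 2 stops brighter.
Shutter speed: 2 → 4 → 8.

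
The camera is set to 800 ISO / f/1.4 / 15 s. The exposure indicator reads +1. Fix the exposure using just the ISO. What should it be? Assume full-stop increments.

Overexposed by 1 stop → need 1 stop darker.
ISO: 800 → 400.

ISO 400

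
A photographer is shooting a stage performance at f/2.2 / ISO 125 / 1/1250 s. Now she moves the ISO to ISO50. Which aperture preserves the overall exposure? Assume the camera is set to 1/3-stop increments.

f/1.4

ISO: 125 → 100 → 80 → 64 → 50 — 1 1/3 stops lower (darker).
Need 1 1/3 stops brighter from the aperture: f/2.2 → f/2 → f/1.8 → f/1.6 → f/1.4.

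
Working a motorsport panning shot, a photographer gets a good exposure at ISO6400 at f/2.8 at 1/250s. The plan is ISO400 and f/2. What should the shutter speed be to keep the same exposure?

1/30s

ISO: 6400 → 3200 → 1600 → 800 → 400 — 4 stops dropped (darker).
Aperture: f/2.8 → f/2 — 1 stop wider (brighter).
Net change so far: 3 stops darker. Offset with the shutter speed: 1/250 → 1/125 → 1/60 → 1/30.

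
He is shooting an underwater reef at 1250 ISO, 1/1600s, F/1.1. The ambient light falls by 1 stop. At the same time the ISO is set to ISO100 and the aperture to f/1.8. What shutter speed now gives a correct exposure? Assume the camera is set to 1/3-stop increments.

1/25s

Scene light: 1 stop darker.
ISO: 1250 → 1000 → 800 → 640 → 500 → 400 → 320 → 250 → 200 → 160 → 125 → 100 — 3 2/3 stops lower (darker).
Aperture: f/1.1 → f/1.2 → f/1.4 → f/1.6 → f/1.8 — 1 1/3 stops smaller aperture (darker).
Net so far: 6 stops darker. Shutter speed: 1/1600 → 1/1250 → 1/1000 → 1/800 → 1/640 → 1/500 → 1/400 → 1/320 → 1/250 → 1/200 → 1/160 → 1/125 → 1/100 → 1/80 → 1/60 → 1/50 → 1/40 → 1/30 → 1/25.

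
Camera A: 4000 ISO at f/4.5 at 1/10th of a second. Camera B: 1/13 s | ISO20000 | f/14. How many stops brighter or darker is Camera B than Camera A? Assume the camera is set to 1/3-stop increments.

1 1/3 stops darker

Aperture: f/4.5 → f/5 → f/5.6 → f/6.3 → f/7.1 → f/8 → f/9 → f/10 → f/11 → f/13 → f/14 — 3 1/3 stops stopped down (darker).
Shutter speed: 1/10 → 1/13 — 1/3 stop faster (darker).
ISO: 4000 → 5000 → 6400 → 8000 → 10000 → 12800 → 16000 → 20000 — 2 1/3 stops raised (brighter).
Net: −3 1/3 −1/3 +2 1/3 = −1 1/3 stops.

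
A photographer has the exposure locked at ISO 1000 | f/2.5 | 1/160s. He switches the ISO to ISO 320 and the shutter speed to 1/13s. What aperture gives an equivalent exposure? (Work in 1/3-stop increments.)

ISO: 1000 → 800 → 640 → 500 → 400 → 320 — 1 2/3 stops dropped (darker).
Shutter speed: 1/160 → 1/125 → 1/100 → 1/80 → 1/60 → 1/50 → 1/40 → 1/30 → 1/25 → 1/20 → 1/15 → 1/13 — 3 2/3 stops slower (brighter).
Net change so far: 2 stops brighter. Offset with the aperture: f/2.5 → f/2.8 → f/3.2 → f/3.5 → f/4 → f/4.5 → f/5.

f/5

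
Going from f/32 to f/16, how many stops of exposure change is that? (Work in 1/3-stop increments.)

2 stops

f/32 → f/29 → f/25 → f/22 → f/20 → f/18 → f/16 — count the steps: 6 third-stops = 2 stops.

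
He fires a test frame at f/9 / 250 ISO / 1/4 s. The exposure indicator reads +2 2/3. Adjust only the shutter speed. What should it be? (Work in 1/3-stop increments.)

1/25s

Overexposed by 2 2/3 stops → need 2 2/3 stops darker.
Shutter speed: 1/4 → 1/5 → 1/6 → 1/8 → 1/10 → 1/13 → 1/15 → 1/20 → 1/25.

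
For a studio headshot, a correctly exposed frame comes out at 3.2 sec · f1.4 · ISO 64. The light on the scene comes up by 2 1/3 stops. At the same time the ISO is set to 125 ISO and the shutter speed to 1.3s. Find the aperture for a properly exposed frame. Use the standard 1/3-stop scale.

f/2.8

Scene light: 2 1/3 stops brighter.
ISO: 64 → 80 → 100 → 125 — 1 stop higher (brighter).
Shutter speed: 3.2 → 2.5 → 2 → 1.6 → 1.3 — 1 1/3 stops faster (darker).
Net so far: 2 stops brighter. Aperture: f/1.4 → f/1.6 → f/1.8 → f/2 → f/2.2 → f/2.5 → f/2.8.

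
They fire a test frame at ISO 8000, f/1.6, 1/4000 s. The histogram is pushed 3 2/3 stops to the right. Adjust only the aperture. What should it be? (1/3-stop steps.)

f/5.6

Overexposed by 3 2/3 stops → need 3 2/3 stops darker.
Aperture: f/1.6 → f/1.8 → f/2 → f/2.2 → f/2.5 → f/2.8 → f/3.2 → f/3.5 → f/4 → f/4.5 → f/5 → f/5.6.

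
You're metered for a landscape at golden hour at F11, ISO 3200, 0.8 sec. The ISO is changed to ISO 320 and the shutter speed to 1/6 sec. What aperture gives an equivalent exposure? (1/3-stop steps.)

f/1.6

ISO: 3200 → 2500 → 2000 → 1600 → 1250 → 1000 → 800 → 640 → 500 → 400 → 320 — 3 1/3 stops dropped (darker).
Shutter speed: 0.8 → 0.6 → 0.5 → 0.4 → 0.3 → 1/4 → 1/5 → 1/6 — 2 1/3 stops shorter (darker).
Net change so far: 5 2/3 stops darker. Offset with the aperture: f/11 → f/10 → f/9 → f/8 → f/7.1 → f/6.3 → f/5.6 → f/5 → f/4.5 → f/4 → f/3.5 → f/3.2 → f/2.8 → f/2.5 → f/2.2 → f/2 → f/1.8 → f/1.6.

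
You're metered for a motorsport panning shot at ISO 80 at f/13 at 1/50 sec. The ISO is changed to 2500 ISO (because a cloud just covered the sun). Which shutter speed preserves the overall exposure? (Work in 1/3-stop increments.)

1/1600s

ISO: 80 → 100 → 125 → 160 → 200 → 250 → 320 → 400 → 500 → 640 → 800 → 1000 → 1250 → 1600 → 2000 → 2500 — 5 stops higher (brighter).
Need 5 stops darker from the shutter speed: 1/50 → 1/60 → 1/80 → 1/100 → 1/125 → 1/160 → 1/200 → 1/250 → 1/320 → 1/400 → 1/500 → 1/640 → 1/800 → 1/1000 → 1/1250 → 1/1600.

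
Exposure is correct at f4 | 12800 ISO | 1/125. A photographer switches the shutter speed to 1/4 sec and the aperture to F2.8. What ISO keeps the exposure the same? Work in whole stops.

Shutter speed: 1/125 → 1/60 → 1/30 → 1/15 → 1/8 → 1/4 — 5 stops slower (brighter).
Aperture: f/4 → f/2.8 — 1 stop wider (brighter).
Net change so far: 6 stops brighter. Offset with the ISO: 12800 → 6400 → 3200 → 1600 → 800 → 400 → 200.

ISO 200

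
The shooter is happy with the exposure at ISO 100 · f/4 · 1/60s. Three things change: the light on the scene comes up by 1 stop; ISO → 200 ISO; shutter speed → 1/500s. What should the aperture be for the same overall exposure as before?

f/2.8

Scene light: 1 stop brighter.
ISO: 100 → 200 — 1 stop higher (brighter).
Shutter speed: 1/60 → 1/125 → 1/250 → 1/500 — 3 stops faster (darker).
Net so far: 1 stop darker. Aperture: f/4 → f/2.8.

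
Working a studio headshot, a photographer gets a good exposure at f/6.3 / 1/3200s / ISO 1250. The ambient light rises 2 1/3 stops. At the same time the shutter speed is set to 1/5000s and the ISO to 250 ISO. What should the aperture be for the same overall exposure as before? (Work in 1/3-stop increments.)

f/5

Scene light: 2 1/3 stops brighter.
Shutter speed: 1/3200 → 1/4000 → 1/5000 — 2/3 stop shorter (darker).
ISO: 1250 → 1000 → 800 → 640 → 500 → 400 → 320 → 250 — 2 1/3 stops dropped (darker).
Net so far: 2/3 stop darker. Aperture: f/6.3 → f/5.6 → f/5.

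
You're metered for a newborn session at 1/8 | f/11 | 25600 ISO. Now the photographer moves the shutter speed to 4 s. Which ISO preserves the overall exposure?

ISO 800

Shutter speed: 1/8 → 1/4 → 1/2 → 1 → 2 → 4 — 5 stops longer (brighter).
Need 5 stops darker from the ISO: 25600 → 12800 → 6400 → 3200 → 1600 → 800.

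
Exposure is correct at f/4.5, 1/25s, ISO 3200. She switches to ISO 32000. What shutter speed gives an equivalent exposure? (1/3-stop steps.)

1/250s

ISO: 3200 → 4000 → 5000 → 6400 → 8000 → 10000 → 12800 → 16000 → 20000 → 25600 → 32000 — 3 1/3 stops raised (brighter).
Need 3 1/3 stops darker from the shutter speed: 1/25 → 1/30 → 1/40 → 1/50 → 1/60 → 1/80 → 1/100 → 1/125 → 1/160 → 1/200 → 1/250.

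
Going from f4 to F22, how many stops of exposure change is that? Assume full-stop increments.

5 stops

f/4 → f/5.6 → f/8 → f/11 → f/16 → f/22 — count the steps: 5 stops.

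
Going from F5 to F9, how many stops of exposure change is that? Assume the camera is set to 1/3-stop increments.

1 2/3 stops

f/5 → f/5.6 → f/6.3 → f/7.1 → f/8 → f/9 — count the steps: 5 third-stops = 1 2/3 stops.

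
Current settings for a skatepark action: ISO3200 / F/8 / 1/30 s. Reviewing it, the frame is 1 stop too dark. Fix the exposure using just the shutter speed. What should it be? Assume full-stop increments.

1/15s

Underexposed by 1 stop → need 1 stop brighter.
Shutter speed: 1/30 → 1/15.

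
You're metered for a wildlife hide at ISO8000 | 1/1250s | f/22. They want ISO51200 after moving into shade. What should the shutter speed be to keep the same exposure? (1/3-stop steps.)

1/8000s

ISO: 8000 → 10000 → 12800 → 16000 → 20000 → 25600 → 32000 → 40000 → 51200 — 2 2/3 stops raised (brighter).
Need 2 2/3 stops darker from the shutter speed: 1/1250 → 1/1600 → 1/2000 → 1/2500 → 1/3200 → 1/4000 → 1/5000 → 1/6400 → 1/8000.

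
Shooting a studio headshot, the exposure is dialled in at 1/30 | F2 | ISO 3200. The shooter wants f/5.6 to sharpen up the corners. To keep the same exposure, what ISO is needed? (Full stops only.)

ISO 25600

Aperture: f/2 → f/2.8 → f/4 → f/5.6 — 3 stops smaller aperture (darker).
Need 3 stops brighter from the ISO: 3200 → 6400 → 12800 → 25600.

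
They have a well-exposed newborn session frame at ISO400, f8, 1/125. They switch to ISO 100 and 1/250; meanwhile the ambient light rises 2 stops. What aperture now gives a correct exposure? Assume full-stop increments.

Scene light: 2 stops brighter.
ISO: 400 → 200 → 100 — 2 stops lower (darker).
Shutter speed: 1/125 → 1/250 — 1 stop shorter (darker).
Net so far: 1 stop darker. Aperture: f/8 → f/5.6.

f/5.6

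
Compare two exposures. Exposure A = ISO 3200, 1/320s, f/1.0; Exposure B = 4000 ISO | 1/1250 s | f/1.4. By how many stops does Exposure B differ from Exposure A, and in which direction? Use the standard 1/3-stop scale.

2 2/3 stops darker

Aperture: f/1.0 → f/1.1 → f/1.2 → f/1.4 — 1 stop stopped down (darker).
Shutter speed: 1/320 → 1/400 → 1/500 → 1/640 → 1/800 → 1/1000 → 1/1250 — 2 stops faster (darker).
ISO: 3200 → 4000 — 1/3 stop raised (brighter).
Net: −1 −2 +1/3 = −2 2/3 stops.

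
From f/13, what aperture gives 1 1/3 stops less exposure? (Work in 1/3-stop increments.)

Aperture: f/13 → f/14 → f/16 → f/18 → f/20 — 1 1/3 stops stopped down (darker).

f/20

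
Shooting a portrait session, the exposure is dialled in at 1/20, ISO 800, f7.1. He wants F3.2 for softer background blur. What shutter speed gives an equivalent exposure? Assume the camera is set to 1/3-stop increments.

1/100s

Aperture: f/7.1 → f/6.3 → f/5.6 → f/5 → f/4.5 → f/4 → f/3.5 → f/3.2 — 2 1/3 stops opened up (brighter).
Need 2 1/3 stops darker from the shutter speed: 1/20 → 1/25 → 1/30 → 1/40 → 1/50 → 1/60 → 1/80 → 1/100.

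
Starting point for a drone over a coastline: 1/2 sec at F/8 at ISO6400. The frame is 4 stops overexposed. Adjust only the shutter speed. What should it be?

1/30s

Overexposed by 4 stops → need 4 stops darker.
Shutter speed: 1/2 → 1/4 → 1/8 → 1/15 → 1/30.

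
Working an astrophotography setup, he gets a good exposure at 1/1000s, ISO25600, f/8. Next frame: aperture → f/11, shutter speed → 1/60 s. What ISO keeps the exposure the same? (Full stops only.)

Aperture: f/8 → f/11 — 1 stop stopped down (darker).
Shutter speed: 1/1000 → 1/500 → 1/250 → 1/125 → 1/60 — 4 stops slower (brighter).
Net change so far: 3 stops brighter. Offset with the ISO: 25600 → 12800 → 6400 → 3200.

ISO 3200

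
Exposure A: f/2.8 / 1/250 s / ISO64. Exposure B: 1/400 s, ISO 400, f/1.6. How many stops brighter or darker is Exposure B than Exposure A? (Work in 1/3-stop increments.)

3 2/3 stops brighter

Aperture: f/2.8 → f/2.5 → f/2.2 → f/2 → f/1.8 → f/1.6 — 1 2/3 stops larger aperture (brighter).
Shutter speed: 1/250 → 1/320 → 1/400 — 2/3 stop faster (darker).
ISO: 64 → 80 → 100 → 125 → 160 → 200 → 250 → 320 → 400 — 2 2/3 stops higher (brighter).
Net: +1 2/3 −2/3 +2 2/3 = +3 2/3 stops.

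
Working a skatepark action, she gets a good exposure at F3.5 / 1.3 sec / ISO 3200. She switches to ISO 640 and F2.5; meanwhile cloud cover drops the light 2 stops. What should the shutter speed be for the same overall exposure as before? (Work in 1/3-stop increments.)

Scene light: 2 stops darker.
ISO: 3200 → 2500 → 2000 → 1600 → 1250 → 1000 → 800 → 640 — 2 1/3 stops lower (darker).
Aperture: f/3.5 → f/3.2 → f/2.8 → f/2.5 — 1 stop larger aperture (brighter).
Net so far: 3 1/3 stops darker. Shutter speed: 1.3 → 1.6 → 2 → 2.5 → 3.2 → 4 → 5 → 6 → 8 → 10 → 13.

13 s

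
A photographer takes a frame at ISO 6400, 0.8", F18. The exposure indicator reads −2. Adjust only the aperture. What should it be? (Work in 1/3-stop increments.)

f/9

Underexposed by 2 stops → need 2 stops brighter.
Aperture: f/18 → f/16 → f/14 → f/13 → f/11 → f/10 → f/9.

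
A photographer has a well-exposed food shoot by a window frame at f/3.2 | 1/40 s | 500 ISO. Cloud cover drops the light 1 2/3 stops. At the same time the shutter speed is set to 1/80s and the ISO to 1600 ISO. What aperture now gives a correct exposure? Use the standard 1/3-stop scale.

f/2.2

Scene light: 1 2/3 stops darker.
Shutter speed: 1/40 → 1/50 → 1/60 → 1/80 — 1 stop shorter (darker).
ISO: 500 → 640 → 800 → 1000 → 1250 → 1600 — 1 2/3 stops higher (brighter).
Net so far: 1 stop darker. Aperture: f/3.2 → f/2.8 → f/2.5 → f/2.2.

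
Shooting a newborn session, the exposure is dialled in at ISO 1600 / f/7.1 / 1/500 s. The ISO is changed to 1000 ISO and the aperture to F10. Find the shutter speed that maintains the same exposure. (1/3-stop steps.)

1/160s

ISO: 1600 → 1250 → 1000 — 2/3 stop lower (darker).
Aperture: f/7.1 → f/8 → f/9 → f/10 — 1 stop smaller aperture (darker).
Net change so far: 1 2/3 stops darker. Offset with the shutter speed: 1/500 → 1/400 → 1/320 → 1/250 → 1/200 → 1/160.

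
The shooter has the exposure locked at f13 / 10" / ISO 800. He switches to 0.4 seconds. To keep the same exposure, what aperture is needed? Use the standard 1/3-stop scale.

f/2.5

Shutter speed: 10 → 8 → 6 → 5 → 4 → 3.2 → 2.5 → 2 → 1.6 → 1.3 → 1 → 0.8 → 0.6 → 0.5 → 0.4 — 4 2/3 stops shorter (darker).
Need 4 2/3 stops brighter from the aperture: f/13 → f/11 → f/10 → f/9 → f/8 → f/7.1 → f/6.3 → f/5.6 → f/5 → f/4.5 → f/4 → f/3.5 → f/3.2 → f/2.8 → f/2.5.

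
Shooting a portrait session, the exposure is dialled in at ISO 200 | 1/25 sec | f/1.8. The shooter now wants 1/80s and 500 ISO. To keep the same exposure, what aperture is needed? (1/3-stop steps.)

f/1.6

Shutter speed: 1/25 → 1/30 → 1/40 → 1/50 → 1/60 → 1/80 — 1 2/3 stops shorter (darker).
ISO: 200 → 250 → 320 → 400 → 500 — 1 1/3 stops raised (brighter).
Net change so far: 1/3 stop darker. Offset with the aperture: f/1.8 → f/1.6.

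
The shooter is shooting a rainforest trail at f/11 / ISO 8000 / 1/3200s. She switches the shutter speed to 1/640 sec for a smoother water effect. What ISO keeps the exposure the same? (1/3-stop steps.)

Shutter speed: 1/3200 → 1/2500 → 1/2000 → 1/1600 → 1/1250 → 1/1000 → 1/800 → 1/640 — 2 1/3 stops longer (brighter).
Need 2 1/3 stops darker from the ISO: 8000 → 6400 → 5000 → 4000 → 3200 → 2500 → 2000 → 1600.

ISO 1600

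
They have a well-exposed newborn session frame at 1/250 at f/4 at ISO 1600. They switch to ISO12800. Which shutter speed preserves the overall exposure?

ISO: 1600 → 3200 → 6400 → 12800 — 3 stops raised (brighter).
Need 3 stops darker from the shutter speed: 1/250 → 1/500 → 1/1000 → 1/2000.

1/2000s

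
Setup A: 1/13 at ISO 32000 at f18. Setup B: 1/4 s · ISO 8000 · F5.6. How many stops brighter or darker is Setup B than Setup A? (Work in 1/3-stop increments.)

3 stops brighter

Aperture: f/18 → f/16 → f/14 → f/13 → f/11 → f/10 → f/9 → f/8 → f/7.1 → f/6.3 → f/5.6 — 3 1/3 stops larger aperture (brighter).
Shutter speed: 1/13 → 1/10 → 1/8 → 1/6 → 1/5 → 1/4 — 1 2/3 stops longer (brighter).
ISO: 32000 → 25600 → 20000 → 16000 → 12800 → 10000 → 8000 — 2 stops lower (darker).
Net: +3 1/3 +1 2/3 −2 = +3 stops.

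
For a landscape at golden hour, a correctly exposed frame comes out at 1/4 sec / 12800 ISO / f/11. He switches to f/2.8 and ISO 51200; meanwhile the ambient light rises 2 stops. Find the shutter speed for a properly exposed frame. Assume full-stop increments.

1/1000s

Scene light: 2 stops brighter.
Aperture: f/11 → f/8 → f/5.6 → f/4 → f/2.8 — 4 stops wider (brighter).
ISO: 12800 → 25600 → 51200 — 2 stops raised (brighter).
Net so far: 8 stops brighter. Shutter speed: 1/4 → 1/8 → 1/15 → 1/30 → 1/60 → 1/125 → 1/250 → 1/500 → 1/1000.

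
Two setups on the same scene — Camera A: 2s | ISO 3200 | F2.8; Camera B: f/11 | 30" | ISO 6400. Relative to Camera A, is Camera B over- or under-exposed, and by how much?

Aperture: f/2.8 → f/4 → f/5.6 → f/8 → f/11 — 4 stops smaller aperture (darker).
Shutter speed: 2 → 4 → 8 → 15 → 30 — 4 stops longer (brighter).
ISO: 3200 → 6400 — 1 stop raised (brighter).
Net: −4 +4 +1 = +1 stop.

1 stop brighter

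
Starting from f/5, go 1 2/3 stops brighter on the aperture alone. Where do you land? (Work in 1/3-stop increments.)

f/2.8

Aperture: f/5 → f/4.5 → f/4 → f/3.5 → f/3.2 → f/2.8 — 1 2/3 stops larger aperture (brighter).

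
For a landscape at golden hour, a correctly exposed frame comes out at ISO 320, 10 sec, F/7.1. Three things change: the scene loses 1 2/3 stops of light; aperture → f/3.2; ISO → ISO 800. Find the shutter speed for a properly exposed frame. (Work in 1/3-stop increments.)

2.5 s

Scene light: 1 2/3 stops darker.
Aperture: f/7.1 → f/6.3 → f/5.6 → f/5 → f/4.5 → f/4 → f/3.5 → f/3.2 — 2 1/3 stops wider (brighter).
ISO: 320 → 400 → 500 → 640 → 800 — 1 1/3 stops raised (brighter).
Net so far: 2 stops brighter. Shutter speed: 10 → 8 → 6 → 5 → 4 → 3.2 → 2.5.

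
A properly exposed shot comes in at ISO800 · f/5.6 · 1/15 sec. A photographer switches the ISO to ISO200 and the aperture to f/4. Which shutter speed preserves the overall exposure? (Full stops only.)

ISO: 800 → 400 → 200 — 2 stops dropped (darker).
Aperture: f/5.6 → f/4 — 1 stop wider (brighter).
Net change so far: 1 stop darker. Offset with the shutter speed: 1/15 → 1/8.

1/8s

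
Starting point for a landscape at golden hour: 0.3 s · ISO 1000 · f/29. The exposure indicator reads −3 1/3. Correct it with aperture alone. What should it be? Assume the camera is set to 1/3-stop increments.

Underexposed by 3 1/3 stops → need 3 1/3 stops brighter.
Aperture: f/29 → f/25 → f/22 → f/20 → f/18 → f/16 → f/14 → f/13 → f/11 → f/10 → f/9.

f/9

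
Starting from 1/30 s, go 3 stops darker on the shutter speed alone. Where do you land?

1/250s

Shutter speed: 1/30 → 1/60 → 1/125 → 1/250 — 3 stops faster (darker).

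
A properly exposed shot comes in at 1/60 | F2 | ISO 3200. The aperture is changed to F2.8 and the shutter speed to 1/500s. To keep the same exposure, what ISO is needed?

Aperture: f/2 → f/2.8 — 1 stop smaller aperture (darker).
Shutter speed: 1/60 → 1/125 → 1/250 → 1/500 — 3 stops shorter (darker).
Net change so far: 4 stops darker. Offset with the ISO: 3200 → 6400 → 12800 → 25600 → 51200.

ISO 51200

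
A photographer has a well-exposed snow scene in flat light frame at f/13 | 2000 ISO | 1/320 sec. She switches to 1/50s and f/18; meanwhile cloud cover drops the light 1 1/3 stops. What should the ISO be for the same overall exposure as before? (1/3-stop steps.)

ISO 1600

Scene light: 1 1/3 stops darker.
Shutter speed: 1/320 → 1/250 → 1/200 → 1/160 → 1/125 → 1/100 → 1/80 → 1/60 → 1/50 — 2 2/3 stops slower (brighter).
Aperture: f/13 → f/14 → f/16 → f/18 — 1 stop narrower (darker).
Net so far: 1/3 stop brighter. ISO: 2000 → 1600.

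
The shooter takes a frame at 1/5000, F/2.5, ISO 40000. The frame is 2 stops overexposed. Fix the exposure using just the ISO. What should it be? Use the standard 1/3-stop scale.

Overexposed by 2 stops → need 2 stops darker.
ISO: 40000 → 32000 → 25600 → 20000 → 16000 → 12800 → 10000.

ISO 10000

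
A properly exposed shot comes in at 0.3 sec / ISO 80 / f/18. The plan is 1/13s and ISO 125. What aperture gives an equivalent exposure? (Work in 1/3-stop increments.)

f/11

Shutter speed: 0.3 → 1/4 → 1/5 → 1/6 → 1/8 → 1/10 → 1/13 — 2 stops shorter (darker).
ISO: 80 → 100 → 125 — 2/3 stop raised (brighter).
Net change so far: 1 1/3 stops darker. Offset with the aperture: f/18 → f/16 → f/14 → f/13 → f/11.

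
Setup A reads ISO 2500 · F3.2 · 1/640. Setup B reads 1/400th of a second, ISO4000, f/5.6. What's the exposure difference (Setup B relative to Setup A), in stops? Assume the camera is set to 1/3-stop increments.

1/3 stop darker

Aperture: f/3.2 → f/3.5 → f/4 → f/4.5 → f/5 → f/5.6 — 1 2/3 stops smaller aperture (darker).
Shutter speed: 1/640 → 1/500 → 1/400 — 2/3 stop longer (brighter).
ISO: 2500 → 3200 → 4000 — 2/3 stop higher (brighter).
Net: −1 2/3 +2/3 +2/3 = −1/3 stops.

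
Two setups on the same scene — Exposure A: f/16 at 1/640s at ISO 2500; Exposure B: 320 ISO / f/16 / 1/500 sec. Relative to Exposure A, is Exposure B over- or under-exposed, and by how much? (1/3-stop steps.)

Aperture: unchanged.
Shutter speed: 1/640 → 1/500 — 1/3 stop slower (brighter).
ISO: 2500 → 2000 → 1600 → 1250 → 1000 → 800 → 640 → 500 → 400 → 320 — 3 stops lower (darker).
Net: +1/3 −3 = −2 2/3 stops.

2 2/3 stops darker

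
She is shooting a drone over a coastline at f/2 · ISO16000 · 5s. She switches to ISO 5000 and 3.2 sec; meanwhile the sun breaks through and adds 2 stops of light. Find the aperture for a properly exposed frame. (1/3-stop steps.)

Scene light: 2 stops brighter.
ISO: 16000 → 12800 → 10000 → 8000 → 6400 → 5000 — 1 2/3 stops dropped (darker).
Shutter speed: 5 → 4 → 3.2 — 2/3 stop shorter (darker).
Net so far: 1/3 stop darker. Aperture: f/2 → f/1.8.

f/1.8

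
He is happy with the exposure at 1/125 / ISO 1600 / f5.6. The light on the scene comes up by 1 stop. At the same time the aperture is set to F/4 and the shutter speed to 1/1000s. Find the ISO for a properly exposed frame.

ISO 3200

Scene light: 1 stop brighter.
Aperture: f/5.6 → f/4 — 1 stop larger aperture (brighter).
Shutter speed: 1/125 → 1/250 → 1/500 → 1/1000 — 3 stops faster (darker).
Net so far: 1 stop darker. ISO: 1600 → 3200.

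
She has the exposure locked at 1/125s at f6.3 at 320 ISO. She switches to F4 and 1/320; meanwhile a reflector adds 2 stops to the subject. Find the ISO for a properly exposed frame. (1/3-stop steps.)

Scene light: 2 stops brighter.
Aperture: f/6.3 → f/5.6 → f/5 → f/4.5 → f/4 — 1 1/3 stops larger aperture (brighter).
Shutter speed: 1/125 → 1/160 → 1/200 → 1/250 → 1/320 — 1 1/3 stops faster (darker).
Net so far: 2 stops brighter. ISO: 320 → 250 → 200 → 160 → 125 → 100 → 80.

ISO 80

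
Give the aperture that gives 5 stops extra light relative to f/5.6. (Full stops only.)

Aperture: f/5.6 → f/4 → f/2.8 → f/2 → f/1.4 → f/1.0 — 5 stops opened up (brighter).

f/1.0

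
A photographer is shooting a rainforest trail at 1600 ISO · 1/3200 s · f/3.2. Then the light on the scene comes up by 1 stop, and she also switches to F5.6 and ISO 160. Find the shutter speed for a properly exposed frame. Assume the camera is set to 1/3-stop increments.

Scene light: 1 stop brighter.
Aperture: f/3.2 → f/3.5 → f/4 → f/4.5 → f/5 → f/5.6 — 1 2/3 stops smaller aperture (darker).
ISO: 1600 → 1250 → 1000 → 800 → 640 → 500 → 400 → 320 → 250 → 200 → 160 — 3 1/3 stops dropped (darker).
Net so far: 4 stops darker. Shutter speed: 1/3200 → 1/2500 → 1/2000 → 1/1600 → 1/1250 → 1/1000 → 1/800 → 1/640 → 1/500 → 1/400 → 1/320 → 1/250 → 1/200.

1/200s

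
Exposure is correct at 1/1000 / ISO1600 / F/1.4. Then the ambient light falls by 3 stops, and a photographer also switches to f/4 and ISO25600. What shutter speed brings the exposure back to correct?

Scene light: 3 stops darker.
Aperture: f/1.4 → f/2 → f/2.8 → f/4 — 3 stops smaller aperture (darker).
ISO: 1600 → 3200 → 6400 → 12800 → 25600 — 4 stops higher (brighter).
Net so far: 2 stops darker. Shutter speed: 1/1000 → 1/500 → 1/250.

1/250s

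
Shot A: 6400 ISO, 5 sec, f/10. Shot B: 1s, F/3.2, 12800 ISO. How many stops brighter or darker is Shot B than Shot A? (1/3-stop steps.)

Aperture: f/10 → f/9 → f/8 → f/7.1 → f/6.3 → f/5.6 → f/5 → f/4.5 → f/4 → f/3.5 → f/3.2 — 3 1/3 stops wider (brighter).
Shutter speed: 5 → 4 → 3.2 → 2.5 → 2 → 1.6 → 1.3 → 1 — 2 1/3 stops shorter (darker).
ISO: 6400 → 8000 → 10000 → 12800 — 1 stop raised (brighter).
Net: +3 1/3 −2 1/3 +1 = +2 stops.

2 stops brighter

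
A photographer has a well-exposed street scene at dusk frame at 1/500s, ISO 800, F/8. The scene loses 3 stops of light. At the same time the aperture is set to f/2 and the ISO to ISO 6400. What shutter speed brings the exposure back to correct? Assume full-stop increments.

1/8000s

Scene light: 3 stops darker.
Aperture: f/8 → f/5.6 → f/4 → f/2.8 → f/2 — 4 stops wider (brighter).
ISO: 800 → 1600 → 3200 → 6400 — 3 stops higher (brighter).
Net so far: 4 stops brighter. Shutter speed: 1/500 → 1/1000 → 1/2000 → 1/4000 → 1/8000.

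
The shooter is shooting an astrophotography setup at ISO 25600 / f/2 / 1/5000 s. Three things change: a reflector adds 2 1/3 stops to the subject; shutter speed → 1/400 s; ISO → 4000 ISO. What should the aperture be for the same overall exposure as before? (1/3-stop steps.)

f/6.3

Scene light: 2 1/3 stops brighter.
Shutter speed: 1/5000 → 1/4000 → 1/3200 → 1/2500 → 1/2000 → 1/1600 → 1/1250 → 1/1000 → 1/800 → 1/640 → 1/500 → 1/400 — 3 2/3 stops longer (brighter).
ISO: 25600 → 20000 → 16000 → 12800 → 10000 → 8000 → 6400 → 5000 → 4000 — 2 2/3 stops lower (darker).
Net so far: 3 1/3 stops brighter. Aperture: f/2 → f/2.2 → f/2.5 → f/2.8 → f/3.2 → f/3.5 → f/4 → f/4.5 → f/5 → f/5.6 → f/6.3.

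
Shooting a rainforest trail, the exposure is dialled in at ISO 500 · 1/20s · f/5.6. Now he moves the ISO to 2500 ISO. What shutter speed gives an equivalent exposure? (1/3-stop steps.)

ISO: 500 → 640 → 800 → 1000 → 1250 → 1600 → 2000 → 2500 — 2 1/3 stops higher (brighter).
Need 2 1/3 stops darker from the shutter speed: 1/20 → 1/25 → 1/30 → 1/40 → 1/50 → 1/60 → 1/80 → 1/100.

1/100s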